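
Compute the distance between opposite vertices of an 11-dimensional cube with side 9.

The space diagonal of an n-cube of side s is s√n. Here 9·√11 ≈ 29.8496.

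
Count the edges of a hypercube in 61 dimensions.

Number of 1-faces = C(61,1)·2^(61-1) = 61·1152921504606846976 = 70328211781017665536.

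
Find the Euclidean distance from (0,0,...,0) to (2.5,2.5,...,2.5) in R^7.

Diagonal = √7 · 2.5 ≈ 6.61438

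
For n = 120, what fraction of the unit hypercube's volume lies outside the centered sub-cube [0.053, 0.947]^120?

Shell fraction = 1 - (1-0.106)^120 ≈ 0.9999985529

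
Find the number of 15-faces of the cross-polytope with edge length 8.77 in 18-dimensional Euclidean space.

Each 15-face is the convex hull of 16 vertices, one chosen as ±e_i from each of 16 distinct axes: 2^16·C(18,16) = 10027008.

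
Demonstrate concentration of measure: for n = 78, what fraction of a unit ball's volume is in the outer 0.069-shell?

1 - (1-0.069)^78 ≈ 0.996215 ≈ 99.62%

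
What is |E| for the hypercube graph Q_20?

Number of 1-faces = C(20,1)·2^(20-1) = 20·524288 = 10485760.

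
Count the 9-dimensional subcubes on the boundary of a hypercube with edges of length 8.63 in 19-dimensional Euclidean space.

Choose 9 of 19 axes to span the face (C(19,9) = 92378 ways), then fix each of the remaining 10 coordinates at one of its two extreme values (2^10 = 1024 ways): 92378·1024 = 94595072.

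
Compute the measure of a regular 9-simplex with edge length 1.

Volume = 1^9 · √(10/2^9) / 9! ≈ 3.85125e-07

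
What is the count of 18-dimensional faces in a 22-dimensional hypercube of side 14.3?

Number of 18-faces = C(22,18) · 2^(22-18) = 7315 · 16 = 117040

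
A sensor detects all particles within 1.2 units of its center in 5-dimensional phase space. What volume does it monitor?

Volume = π^{5/2}·(1.2)^5/Γ(7/2) ≈ 13.098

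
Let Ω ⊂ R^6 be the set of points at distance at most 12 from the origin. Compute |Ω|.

V = 497664·π^3 ≈ 1.54307e+07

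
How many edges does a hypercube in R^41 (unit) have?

An n-cube has n·2^(n-1) edges. With n = 41: 41·1099511627776 = 45079976738816.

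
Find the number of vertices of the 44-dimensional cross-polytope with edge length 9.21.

The 44-dimensional cross-polytope has 2n = 2·44 = 88 vertices.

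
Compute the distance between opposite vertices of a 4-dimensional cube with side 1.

The space diagonal of an n-cube of side s is s√n. Here 1·√4 = 2.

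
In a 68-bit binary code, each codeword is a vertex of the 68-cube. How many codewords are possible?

The 68-cube has 2^68 = 295147905179352825856 vertices.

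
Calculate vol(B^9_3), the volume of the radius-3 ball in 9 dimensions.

Volume = π^{9/2}·(3)^9/Γ(11/2) = 23328·π^4/35 ≈ 64924.6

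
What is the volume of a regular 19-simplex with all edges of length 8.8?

Volume = 8.8^19 · √(20/2^19) / 19! ≈ 0.0447514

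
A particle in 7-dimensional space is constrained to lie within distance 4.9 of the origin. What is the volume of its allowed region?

The n-ball volume is π^(n/2)·r^n/Γ(n/2+1). With n=7, r=4.9: V ≈ 320445.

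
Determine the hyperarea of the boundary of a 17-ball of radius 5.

S_17(5) = 2·π^(17/2)·(5)^16 / Γ(17/2) = 3125000000000·π^8/81081 ≈ 3.65704e+11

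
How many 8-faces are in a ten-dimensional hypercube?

An n-cube has C(n,k)·2^(n-k) k-faces. Here C(10,8)·2^2 = 45·4 = 180.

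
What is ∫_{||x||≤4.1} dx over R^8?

The n-ball volume is π^(n/2)·r^n/Γ(n/2+1). With n=8, r=4.1: V ≈ 324085.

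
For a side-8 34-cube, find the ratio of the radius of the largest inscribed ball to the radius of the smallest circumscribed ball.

For an n-cube of any side s, the inradius is s/2 and the circumradius is s√n/2, so the ratio is 1/√34 ≈ 0.171499.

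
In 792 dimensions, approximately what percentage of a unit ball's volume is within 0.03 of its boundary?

1 - (1-0.03)^792 ≈ 1 - 3.336e-11 ≈ (100 - 3.34e-09)%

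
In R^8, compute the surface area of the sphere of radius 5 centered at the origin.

The surface area of an n-ball is 2π^(n/2) r^(n-1) / Γ(n/2). For n=8, r=5: 78125·π^4/3 ≈ 2.5367e+06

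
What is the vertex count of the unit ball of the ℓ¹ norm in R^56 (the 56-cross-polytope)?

The 56-dimensional cross-polytope has 2n = 2·56 = 112 vertices.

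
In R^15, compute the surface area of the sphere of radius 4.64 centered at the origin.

S_15(4.64) = 2·π^(15/2)·(4.64)^14 / Γ(15/2) ≈ 1.2268e+10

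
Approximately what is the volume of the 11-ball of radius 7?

Volume = π^{11/2}·(7)^11/Γ(13/2) = 18078415936·π^5/1485 ≈ 3.72549e+09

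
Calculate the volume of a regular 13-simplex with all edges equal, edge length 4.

Volume = 4^13 · √(14/2^13) / 13! ≈ 0.000445521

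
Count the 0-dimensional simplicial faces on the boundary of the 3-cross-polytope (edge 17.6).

An n-cross-polytope has 2^(k+1)·C(n,k+1) k-faces. Here 2^1·C(3,1) = 2·3 = 6.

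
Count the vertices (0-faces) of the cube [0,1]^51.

The 51-cube has 2^51 = 2251799813685248 vertices.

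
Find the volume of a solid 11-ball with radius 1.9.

V_11(1.9) = π^(11/2) · (1.9)^11 / Γ(11/2 + 1) ≈ 2194.8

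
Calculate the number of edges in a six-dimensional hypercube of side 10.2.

The 6-cube has n·2^(n-1) = 6·2^5 = 6·32 = 192 edges.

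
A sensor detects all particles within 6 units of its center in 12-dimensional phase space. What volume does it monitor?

The n-ball volume is π^(n/2)·r^n/Γ(n/2+1). With n=12, r=6: V = 15116544·π^6/5 ≈ 2.90658e+09.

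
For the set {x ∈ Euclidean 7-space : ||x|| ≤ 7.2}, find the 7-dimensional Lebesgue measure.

V_7(7.2) = π^(7/2) · (7.2)^7 / Γ(7/2 + 1) ≈ 4.73923e+06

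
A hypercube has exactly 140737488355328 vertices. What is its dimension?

n = log_2(140737488355328) = 47.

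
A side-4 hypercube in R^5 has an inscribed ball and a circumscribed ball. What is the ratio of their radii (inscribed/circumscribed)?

For an n-cube of any side s, the inradius is s/2 and the circumradius is s√n/2, so the ratio is 1/√5 ≈ 0.447214.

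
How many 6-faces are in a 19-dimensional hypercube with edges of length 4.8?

Number of 6-faces = C(19,6) · 2^(19-6) = 27132 · 8192 = 222265344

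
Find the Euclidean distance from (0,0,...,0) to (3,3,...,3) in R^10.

d = √(3² + 3² + ... + 3²) [10 terms] = √(10·3²) = 3√10 ≈ 9.48683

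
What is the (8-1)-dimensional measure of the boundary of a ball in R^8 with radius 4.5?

|∂B_8(4.5)| = 1594323·π^4/128 ≈ 1.21329e+06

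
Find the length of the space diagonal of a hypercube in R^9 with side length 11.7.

The space diagonal of an n-cube of side s is s√n. Here 11.7·√9 = 35.1.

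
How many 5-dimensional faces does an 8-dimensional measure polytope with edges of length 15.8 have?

f_5(8-cube) = (8 choose 5) · 2^3 = 448.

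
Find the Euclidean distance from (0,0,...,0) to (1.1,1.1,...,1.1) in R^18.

Diagonal = √18 · 1.1 ≈ 4.6669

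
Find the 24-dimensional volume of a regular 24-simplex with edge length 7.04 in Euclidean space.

Volume = 7.04^24 · √(25/2^24) / 24! ≈ 4.32164e-07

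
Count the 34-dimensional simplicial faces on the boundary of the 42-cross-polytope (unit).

Number of 34-faces = 2^(34+1) · C(42,34+1) = 34359738368 · 26978328 = 926968291686088704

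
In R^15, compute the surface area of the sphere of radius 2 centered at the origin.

|∂B_15(2)| = 4194304·π^7/135135 ≈ 93743.5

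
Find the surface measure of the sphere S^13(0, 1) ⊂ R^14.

|∂B_14(1)| = π^7/360 ≈ 8.3897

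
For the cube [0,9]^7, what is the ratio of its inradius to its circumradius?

Ratio = (s/2)/(s√7/2) = 7^(-1/2) ≈ 0.377964.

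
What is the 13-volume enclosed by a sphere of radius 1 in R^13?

V = 128·π^6/135135 ≈ 0.910629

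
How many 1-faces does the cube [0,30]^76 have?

The 76-cube has n·2^(n-1) = 76·2^75 = 76·37778931862957161709568 = 2871198821584744289927168 edges.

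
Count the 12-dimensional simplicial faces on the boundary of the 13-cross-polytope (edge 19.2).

f_12(13-orthoplex) = 2^13 · (13 choose 13) = 8192.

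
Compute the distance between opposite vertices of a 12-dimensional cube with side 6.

The space diagonal of an n-cube of side s is s√n. Here 6·√12 ≈ 20.7846.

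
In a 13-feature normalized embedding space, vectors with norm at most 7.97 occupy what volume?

V_13(7.97) = π^(13/2) · (7.97)^13 / Γ(13/2 + 1) ≈ 4.7676e+11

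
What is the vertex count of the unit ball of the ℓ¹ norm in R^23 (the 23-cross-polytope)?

The vertices are ±e_1, ..., ±e_23, so there are 2·23 = 46.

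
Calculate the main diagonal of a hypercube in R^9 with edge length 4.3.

Diagonal = √9 · 4.3 = 12.9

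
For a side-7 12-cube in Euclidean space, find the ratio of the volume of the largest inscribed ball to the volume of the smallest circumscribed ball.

V_in/V_out = n^(-n/2) = 12^(-12/2) ≈ 3.34898e-07.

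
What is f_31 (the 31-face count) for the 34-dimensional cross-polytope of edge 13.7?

Number of 31-faces = 2^(31+1) · C(34,31+1) = 4294967296 · 561 = 2409476653056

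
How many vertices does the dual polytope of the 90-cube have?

The vertices are ±e_1, ..., ±e_90, so there are 2·90 = 180.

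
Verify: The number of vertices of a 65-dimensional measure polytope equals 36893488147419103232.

True. The 65-cube has 2^65 = 36893488147419103232 vertices.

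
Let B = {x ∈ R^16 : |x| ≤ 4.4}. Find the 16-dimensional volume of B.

The n-ball volume is π^(n/2)·r^n/Γ(n/2+1). With n=16, r=4.4: V ≈ 4.64431e+09.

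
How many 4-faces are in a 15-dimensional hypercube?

Choose 4 of 15 axes to span the face (C(15,4) = 1365 ways), then fix each of the remaining 11 coordinates at one of its two extreme values (2^11 = 2048 ways): 1365·2048 = 2795520.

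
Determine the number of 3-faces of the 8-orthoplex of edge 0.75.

An n-cross-polytope has 2^(k+1)·C(n,k+1) k-faces. Here 2^4·C(8,4) = 16·70 = 1120.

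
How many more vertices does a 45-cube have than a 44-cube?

The 45-cube has 2^45 = 35184372088832 vertices. The 44-cube has 2^44 = 17592186044416 vertices. Difference: 35184372088832 - 17592186044416 = 17592186044416.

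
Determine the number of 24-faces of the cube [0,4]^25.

f_24(25-cube) = (25 choose 24) · 2^1 = 50.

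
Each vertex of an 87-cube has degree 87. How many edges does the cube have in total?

An n-cube has n·2^(n-1) edges. With n = 87: 87·77371252455336267181195264 = 6731298963614255244763987968.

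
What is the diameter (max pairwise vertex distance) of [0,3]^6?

||(3,3,...,3)|| = √(6)·3 ≈ 7.34847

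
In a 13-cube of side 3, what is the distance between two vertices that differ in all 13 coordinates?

d = √(3² + 3² + ... + 3²) [13 terms] = √(13·3²) = 3√13 ≈ 10.8167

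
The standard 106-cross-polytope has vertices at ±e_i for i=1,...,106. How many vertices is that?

An n-cross-polytope has 2n vertices; here n = 106, giving 212.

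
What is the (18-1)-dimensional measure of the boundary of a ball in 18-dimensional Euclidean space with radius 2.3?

S = n·V_n(r)/r = 18·V_18(2.3)/2.3 (volume-to-surface relation), giving 2.0856e+06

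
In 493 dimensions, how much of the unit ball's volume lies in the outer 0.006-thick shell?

1 - (1-0.006)^493 ≈ 0.948538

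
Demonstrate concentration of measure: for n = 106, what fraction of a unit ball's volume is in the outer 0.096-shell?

1 - (1-0.096)^106 ≈ 0.999977 ≈ 99.997741%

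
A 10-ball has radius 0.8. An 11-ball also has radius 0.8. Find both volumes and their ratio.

V_10(0.8) ≈ 0.273822. V_11(0.8) ≈ 0.161843. Ratio V_10/V_11 ≈ 1.692.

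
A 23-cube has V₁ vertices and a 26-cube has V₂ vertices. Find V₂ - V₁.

V₁ = 2^23 = 8388608. V₂ = 2^26 = 67108864. V₂ - V₁ = 58720256.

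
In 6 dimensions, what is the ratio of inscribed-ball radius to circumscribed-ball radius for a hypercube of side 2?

Ratio = (s/2)/(s√6/2) = 6^(-1/2) ≈ 0.408248.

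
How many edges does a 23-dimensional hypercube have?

Number of 1-faces = C(23,1)·2^(23-1) = 23·4194304 = 96468992.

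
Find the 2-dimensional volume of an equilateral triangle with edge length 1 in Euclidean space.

Area = (√3/4) · 1² = 0.433013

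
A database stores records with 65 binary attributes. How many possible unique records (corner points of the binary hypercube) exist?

Number of vertices = 2^65 = 36893488147419103232.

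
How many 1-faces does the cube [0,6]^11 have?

Number of 1-faces = C(11,1)·2^(11-1) = 11·1024 = 11264.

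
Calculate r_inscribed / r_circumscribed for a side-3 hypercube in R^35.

Ratio = (s/2)/(s√35/2) = 35^(-1/2) ≈ 0.169031.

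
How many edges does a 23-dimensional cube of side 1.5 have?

Number of 1-faces = C(23,1)·2^(23-1) = 23·4194304 = 96468992.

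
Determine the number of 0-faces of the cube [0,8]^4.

f_0(4-cube) = (4 choose 0) · 2^4 = 16.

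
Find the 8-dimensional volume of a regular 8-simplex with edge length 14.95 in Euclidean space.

Volume = 14.95^8 · √(9/2^8) / 8! ≈ 11604.1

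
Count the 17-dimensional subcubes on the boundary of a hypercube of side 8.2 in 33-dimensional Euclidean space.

An n-cube has C(n,k)·2^(n-k) k-faces. Here C(33,17)·2^16 = 1166803110·65536 = 76467608616960.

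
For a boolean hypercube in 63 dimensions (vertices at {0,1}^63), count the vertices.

The 63-cube has 2^63 = 9223372036854775808 vertices.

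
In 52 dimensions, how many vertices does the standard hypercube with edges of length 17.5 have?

An n-cube has 2^n vertices; for n = 52 that is 2^52 = 4503599627370496.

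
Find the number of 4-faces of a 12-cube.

An n-cube has C(n,k)·2^(n-k) k-faces. Here C(12,4)·2^8 = 495·256 = 126720.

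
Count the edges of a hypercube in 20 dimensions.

Number of 1-faces = C(20,1)·2^(20-1) = 20·524288 = 10485760.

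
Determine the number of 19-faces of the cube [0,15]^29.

f_19(29-cube) = (29 choose 19) · 2^10 = 20510730240.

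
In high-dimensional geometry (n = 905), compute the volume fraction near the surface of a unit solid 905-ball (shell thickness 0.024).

1 - (1-0.024)^905 ≈ 1 - 2.832e-10 ≈ (100 - 2.83e-08)%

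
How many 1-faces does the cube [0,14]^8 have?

Number of 1-faces = C(8,1)·2^(8-1) = 8·128 = 1024.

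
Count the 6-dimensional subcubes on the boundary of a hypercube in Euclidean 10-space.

f_6(10-cube) = (10 choose 6) · 2^4 = 3360.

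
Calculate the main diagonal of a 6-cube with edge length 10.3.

d = √(10.3² + 10.3² + ... + 10.3²) [6 terms] = √(6·10.3²) = 10.3√6 ≈ 25.2297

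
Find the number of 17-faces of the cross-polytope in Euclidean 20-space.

Each 17-face is the convex hull of 18 vertices, one chosen as ±e_i from each of 18 distinct axes: 2^18·C(20,18) = 49807360.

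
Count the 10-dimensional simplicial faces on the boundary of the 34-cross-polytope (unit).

f_10(34-orthoplex) = 2^11 · (34 choose 11) = 585928212480.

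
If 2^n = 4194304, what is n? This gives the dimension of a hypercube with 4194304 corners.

The n-cube has 2^n vertices, and 4194304 = 2^22, so n = 22.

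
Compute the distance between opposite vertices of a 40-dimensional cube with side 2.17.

d = √(2.17² + 2.17² + ... + 2.17²) [40 terms] = √(40·2.17²) = 2.17√40 ≈ 13.7243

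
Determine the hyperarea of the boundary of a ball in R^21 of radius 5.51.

S = n·V_n(r)/r = 21·V_21(5.51)/5.51 (volume-to-surface relation), giving 1.94894e+14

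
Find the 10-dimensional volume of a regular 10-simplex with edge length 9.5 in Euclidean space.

For a regular n-simplex with edge a, V = (a^n / n!)·√((n+1)/2^n). With a=9.5, n=10: V ≈ 171.009.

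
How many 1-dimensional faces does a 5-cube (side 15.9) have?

Choose 1 of 5 axes to span the face (C(5,1) = 5 ways), then fix each of the remaining 4 coordinates at one of its two extreme values (2^4 = 16 ways): 5·16 = 80.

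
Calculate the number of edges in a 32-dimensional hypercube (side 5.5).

The 32-cube has n·2^(n-1) = 32·2^31 = 32·2147483648 = 68719476736 edges.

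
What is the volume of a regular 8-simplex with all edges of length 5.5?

V = (5.5^8 / 8!) · √((8+1) / 2^8) ≈ 3.89388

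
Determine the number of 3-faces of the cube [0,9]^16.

Choose 3 of 16 axes to span the face (C(16,3) = 560 ways), then fix each of the remaining 13 coordinates at one of its two extreme values (2^13 = 8192 ways): 560·8192 = 4587520.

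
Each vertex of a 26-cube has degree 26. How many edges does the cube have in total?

Each of the 2^26 = 67108864 vertices has degree 26; total edges = 26·2^26/2 = 872415232.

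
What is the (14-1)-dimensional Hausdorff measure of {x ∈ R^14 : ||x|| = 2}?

S_14(2) = 2·π^(14/2)·(2)^13 / Γ(14/2) = 1024·π^7/45 ≈ 68728.5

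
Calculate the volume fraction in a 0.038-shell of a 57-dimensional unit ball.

1 - (1-0.038)^57 ≈ 0.890105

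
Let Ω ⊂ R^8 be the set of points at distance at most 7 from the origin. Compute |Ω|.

Volume = π^{8/2}·(7)^8/Γ(5) = 5764801·π^4/24 ≈ 2.33977e+07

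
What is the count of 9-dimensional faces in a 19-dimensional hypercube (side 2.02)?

Number of 9-faces = C(19,9) · 2^(19-9) = 92378 · 1024 = 94595072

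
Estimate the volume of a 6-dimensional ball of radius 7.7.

V_6(7.7) = π^(6/2) · (7.7)^6 / Γ(6/2 + 1) ≈ 1.07707e+06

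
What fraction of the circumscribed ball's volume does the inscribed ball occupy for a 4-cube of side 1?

Volume scales as r^n, and r_in/r_out = 1/√4, giving (1/√4)^4 ≈ 0.0625.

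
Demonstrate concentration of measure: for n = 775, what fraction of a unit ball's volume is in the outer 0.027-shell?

1 - (1-0.027)^775 ≈ 0.9999999994 ≈ (100 - 6.13e-08)%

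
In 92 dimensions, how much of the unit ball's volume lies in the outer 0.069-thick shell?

V(inner)/V(outer) = ((1-0.069)/1)^92 ≈ 0.001391, so the shell fraction is 0.998609.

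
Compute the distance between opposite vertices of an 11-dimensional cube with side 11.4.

d = √(11.4² + 11.4² + ... + 11.4²) [11 terms] = √(11·11.4²) = 11.4√11 ≈ 37.8095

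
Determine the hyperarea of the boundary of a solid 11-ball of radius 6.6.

S_11(6.6) = 2·π^(11/2)·(6.6)^10 / Γ(11/2) ≈ 3.2504e+09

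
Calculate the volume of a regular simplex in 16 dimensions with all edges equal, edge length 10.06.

For a regular n-simplex with edge a, V = (a^n / n!)·√((n+1)/2^n). With a=10.06, n=16: V ≈ 8.47096.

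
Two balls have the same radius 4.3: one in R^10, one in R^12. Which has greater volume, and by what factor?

V_10(4.3) ≈ 5.51128e+06, V_12(4.3) ≈ 5.33566e+07. The 12-ball is larger by a factor of 9.681.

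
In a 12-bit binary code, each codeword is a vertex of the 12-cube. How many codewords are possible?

Each vertex is a binary string of length 12, so there are 2^12 = 4096.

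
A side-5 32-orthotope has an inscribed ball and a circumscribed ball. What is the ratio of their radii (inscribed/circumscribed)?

Ratio = (s/2)/(s√32/2) = 32^(-1/2) ≈ 0.176777.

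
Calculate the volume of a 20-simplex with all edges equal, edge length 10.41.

V_20 = √(21) · 10.41^20 / (20! · 2^(20/2)) ≈ 0.410865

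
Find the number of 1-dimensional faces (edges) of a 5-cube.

Each of the 2^5 = 32 vertices has degree 5; total edges = 5·2^5/2 = 80.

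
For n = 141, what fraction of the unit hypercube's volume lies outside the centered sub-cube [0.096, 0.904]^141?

1 - (1 - 2·0.096)^141 = 1 - 0.808^141 ≈ 1 - 8.811e-14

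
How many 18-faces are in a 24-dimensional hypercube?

f_18(24-cube) = (24 choose 18) · 2^6 = 8614144.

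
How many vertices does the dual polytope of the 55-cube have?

Number of vertices = 2n = 110.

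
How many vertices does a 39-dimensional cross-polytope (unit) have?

The 39-dimensional cross-polytope has 2n = 2·39 = 78 vertices.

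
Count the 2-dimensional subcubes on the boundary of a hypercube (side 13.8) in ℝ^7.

Choose 2 of 7 axes to span the face (C(7,2) = 21 ways), then fix each of the remaining 5 coordinates at one of its two extreme values (2^5 = 32 ways): 21·32 = 672.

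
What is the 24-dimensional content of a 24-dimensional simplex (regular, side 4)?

Volume = 4^24 · √(25/2^24) / 24! ≈ 5.53789e-13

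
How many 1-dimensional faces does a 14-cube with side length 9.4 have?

f_1(14-cube) = (14 choose 1) · 2^13 = 114688.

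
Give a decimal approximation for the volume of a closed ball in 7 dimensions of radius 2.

V_7(2) = π^(7/2) · (2)^7 / Γ(7/2 + 1) = 2048·π^3/105 ≈ 604.77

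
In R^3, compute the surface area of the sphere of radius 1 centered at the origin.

|∂B_3(1)| = 4πr² = 4π·(1)² ≈ 12.5664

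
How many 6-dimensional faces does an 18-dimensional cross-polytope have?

An n-cross-polytope has 2^(k+1)·C(n,k+1) k-faces. Here 2^7·C(18,7) = 128·31824 = 4073472.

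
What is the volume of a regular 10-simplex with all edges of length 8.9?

V_10 = √(11) · 8.9^10 / (10! · 2^(10/2)) ≈ 89.0601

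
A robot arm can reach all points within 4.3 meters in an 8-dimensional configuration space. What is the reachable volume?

V_8(4.3) = π^(8/2) · (4.3)^8 / Γ(8/2 + 1) ≈ 474390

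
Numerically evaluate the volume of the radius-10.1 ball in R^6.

The n-ball volume is π^(n/2)·r^n/Γ(n/2+1). With n=6, r=10.1: V ≈ 5.48563e+06.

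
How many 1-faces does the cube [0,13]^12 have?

Number of 1-faces = C(12,1)·2^(12-1) = 12·2048 = 24576.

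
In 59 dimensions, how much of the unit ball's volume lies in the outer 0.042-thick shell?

V(inner)/V(outer) = ((1-0.042)/1)^59 ≈ 0.07954, so the shell fraction is 0.920464.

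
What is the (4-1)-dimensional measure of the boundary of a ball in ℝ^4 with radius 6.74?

S_4(6.74) = 2·π^(4/2)·(6.74)^3 / Γ(4/2) ≈ 6043.79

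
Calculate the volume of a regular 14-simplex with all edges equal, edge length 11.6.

For a regular n-simplex with edge a, V = (a^n / n!)·√((n+1)/2^n). With a=11.6, n=14: V ≈ 277.229.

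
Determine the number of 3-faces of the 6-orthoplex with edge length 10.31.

Each 3-face is the convex hull of 4 vertices, one chosen as ±e_i from each of 4 distinct axes: 2^4·C(6,4) = 240.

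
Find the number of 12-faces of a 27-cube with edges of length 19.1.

An n-cube has C(n,k)·2^(n-k) k-faces. Here C(27,12)·2^15 = 17383860·32768 = 569634324480.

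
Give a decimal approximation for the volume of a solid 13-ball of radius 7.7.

V_13(7.7) = π^(13/2) · (7.7)^13 / Γ(13/2 + 1) ≈ 3.04594e+11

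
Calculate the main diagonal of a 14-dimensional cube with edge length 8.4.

The space diagonal of an n-cube of side s is s√n. Here 8.4·√14 ≈ 31.4299.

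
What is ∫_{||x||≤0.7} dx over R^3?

Volume = π^{3/2}·(0.7)^3/Γ(5/2) ≈ 1.43676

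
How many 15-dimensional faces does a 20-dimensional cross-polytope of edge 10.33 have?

Number of 15-faces = 2^(15+1) · C(20,15+1) = 65536 · 4845 = 317521920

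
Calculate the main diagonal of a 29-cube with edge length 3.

Diagonal = √29 · 3 ≈ 16.1555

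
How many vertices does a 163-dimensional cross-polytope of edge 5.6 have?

Number of vertices = 2n = 326.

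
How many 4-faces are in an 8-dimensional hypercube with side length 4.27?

An n-cube has C(n,k)·2^(n-k) k-faces. Here C(8,4)·2^4 = 70·16 = 1120.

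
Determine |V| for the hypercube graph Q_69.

Number of vertices = 2^69 = 590295810358705651712.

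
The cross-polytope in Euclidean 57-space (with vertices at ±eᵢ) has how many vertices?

An n-cross-polytope has 2n vertices; here n = 57, giving 114.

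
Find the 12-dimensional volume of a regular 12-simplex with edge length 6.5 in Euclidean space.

V = (6.5^12 / 12!) · √((12+1) / 2^12) ≈ 0.668983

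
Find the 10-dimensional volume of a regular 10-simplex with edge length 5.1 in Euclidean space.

V = (5.1^10 / 10!) · √((10+1) / 2^10) ≈ 0.340005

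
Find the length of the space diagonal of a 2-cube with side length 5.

||(5,5,...,5)|| = √(2)·5 ≈ 7.07107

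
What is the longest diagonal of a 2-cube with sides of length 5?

||(5,5,...,5)|| = √(2)·5 ≈ 7.07107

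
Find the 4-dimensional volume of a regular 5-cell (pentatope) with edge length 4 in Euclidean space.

For a regular n-simplex with edge a, V = (a^n / n!)·√((n+1)/2^n). With a=4, n=4: V ≈ 5.96285.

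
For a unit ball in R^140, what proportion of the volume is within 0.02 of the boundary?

1 - (1-0.02)^140 ≈ 0.940891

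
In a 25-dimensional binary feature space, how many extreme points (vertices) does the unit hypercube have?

Number of vertices = 2^25 = 33554432.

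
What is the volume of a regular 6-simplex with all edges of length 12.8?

For a regular n-simplex with edge a, V = (a^n / n!)·√((n+1)/2^n). With a=12.8, n=6: V ≈ 2020.16.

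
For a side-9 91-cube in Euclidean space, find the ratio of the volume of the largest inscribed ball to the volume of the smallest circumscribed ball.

V_in / V_out = (r_in/r_out)^91 = (1/√91)^91 = 91^(-91/2) ≈ 7.30494e-90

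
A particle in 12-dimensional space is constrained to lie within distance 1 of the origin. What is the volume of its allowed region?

Volume = π^{12/2}·(1)^12/Γ(7) = π^6/720 ≈ 1.33526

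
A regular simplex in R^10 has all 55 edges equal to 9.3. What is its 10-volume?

V = (9.3^10 / 10!) · √((10+1) / 2^10) ≈ 138.233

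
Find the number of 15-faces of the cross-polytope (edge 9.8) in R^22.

Number of 15-faces = 2^(15+1) · C(22,15+1) = 65536 · 74613 = 4889837568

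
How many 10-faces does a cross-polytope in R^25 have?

An n-cross-polytope has 2^(k+1)·C(n,k+1) k-faces. Here 2^11·C(25,11) = 2048·4457400 = 9128755200.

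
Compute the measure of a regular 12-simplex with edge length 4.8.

For a regular n-simplex with edge a, V = (a^n / n!)·√((n+1)/2^n). With a=4.8, n=12: V ≈ 0.0175934.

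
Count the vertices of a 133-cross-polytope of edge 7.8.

An n-cross-polytope has 2n vertices; here n = 133, giving 266.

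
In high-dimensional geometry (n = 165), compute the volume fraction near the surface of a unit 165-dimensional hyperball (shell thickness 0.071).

1 - (1-0.071)^165 ≈ 0.999995 ≈ 99.999472%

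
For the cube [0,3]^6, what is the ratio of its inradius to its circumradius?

For an n-cube of any side s, the inradius is s/2 and the circumradius is s√n/2, so the ratio is 1/√6 ≈ 0.408248.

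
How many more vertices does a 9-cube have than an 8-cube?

The 9-cube has 2^9 = 512 vertices. The 8-cube has 2^8 = 256 vertices. Difference: 512 - 256 = 256.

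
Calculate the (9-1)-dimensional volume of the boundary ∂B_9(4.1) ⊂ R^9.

The surface area of an n-ball is 2π^(n/2) r^(n-1) / Γ(n/2). For n=9, r=4.1: 2.37045e+06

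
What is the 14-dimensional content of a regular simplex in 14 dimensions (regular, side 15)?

For a regular n-simplex with edge a, V = (a^n / n!)·√((n+1)/2^n). With a=15, n=14: V ≈ 10132.2.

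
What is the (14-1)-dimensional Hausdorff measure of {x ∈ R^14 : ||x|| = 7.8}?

|∂B_14(7.8)| ≈ 3.31876e+12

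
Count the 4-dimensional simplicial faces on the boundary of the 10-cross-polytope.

Number of 4-faces = 2^(4+1) · C(10,4+1) = 32 · 252 = 8064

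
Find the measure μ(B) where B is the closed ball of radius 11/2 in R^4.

V_4(11/2) = π^(4/2) · (11/2)^4 / Γ(4/2 + 1) = 14641·π^2/32 ≈ 4515.65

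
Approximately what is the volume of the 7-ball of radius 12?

V = 191102976·π^3/35 ≈ 1.69297e+08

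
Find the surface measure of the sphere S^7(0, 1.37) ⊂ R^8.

The surface area of an n-ball is 2π^(n/2) r^(n-1) / Γ(n/2). For n=8, r=1.37: 294.118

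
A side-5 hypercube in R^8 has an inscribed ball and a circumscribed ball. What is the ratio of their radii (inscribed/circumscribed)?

r_in = 5/2 (half the side); r_out = 5√8/2 (half the diagonal). Ratio = 1/√8 ≈ 0.353553.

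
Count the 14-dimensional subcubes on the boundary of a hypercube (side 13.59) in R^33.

f_14(33-cube) = (33 choose 14) · 2^19 = 429291837849600.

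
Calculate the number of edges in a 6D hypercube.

Number of 1-faces = C(6,1)·2^(6-1) = 6·32 = 192.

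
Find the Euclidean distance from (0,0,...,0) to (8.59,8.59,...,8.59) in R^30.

Diagonal = √30 · 8.59 ≈ 47.0494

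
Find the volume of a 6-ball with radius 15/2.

The n-ball volume is π^(n/2)·r^n/Γ(n/2+1). With n=6, r=15/2: V = 3796875·π^3/128 ≈ 919742.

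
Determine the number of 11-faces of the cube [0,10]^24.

An n-cube has C(n,k)·2^(n-k) k-faces. Here C(24,11)·2^13 = 2496144·8192 = 20448411648.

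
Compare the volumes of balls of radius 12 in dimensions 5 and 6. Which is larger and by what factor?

V_5(12) ≈ 1.3098e+06, V_6(12) ≈ 1.54307e+07. The 6-ball is larger by a factor of 11.78.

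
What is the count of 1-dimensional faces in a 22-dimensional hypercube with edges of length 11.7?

f_1(22-cube) = (22 choose 1) · 2^21 = 46137344.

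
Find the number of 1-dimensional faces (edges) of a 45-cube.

Number of 1-faces = C(45,1)·2^(45-1) = 45·17592186044416 = 791648371998720.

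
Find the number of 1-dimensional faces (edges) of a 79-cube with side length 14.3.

Number of 1-faces = C(79,1)·2^(79-1) = 79·302231454903657293676544 = 23876284937388926200446976.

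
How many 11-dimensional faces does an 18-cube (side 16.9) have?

An n-cube has C(n,k)·2^(n-k) k-faces. Here C(18,11)·2^7 = 31824·128 = 4073472.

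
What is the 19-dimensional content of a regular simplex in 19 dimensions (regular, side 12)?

Volume = 12^19 · √(20/2^19) / 19! ≈ 16.2211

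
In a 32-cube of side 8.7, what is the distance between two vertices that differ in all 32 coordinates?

Diagonal = √32 · 8.7 ≈ 49.2146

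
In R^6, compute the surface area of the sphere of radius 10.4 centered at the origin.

S_6(10.4) = 2·π^(6/2)·(10.4)^5 / Γ(6/2) ≈ 3.77239e+06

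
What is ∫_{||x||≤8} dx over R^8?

V = 2097152·π^4/3 ≈ 6.80939e+07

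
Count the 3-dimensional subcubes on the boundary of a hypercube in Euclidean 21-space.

Number of 3-faces = C(21,3) · 2^(21-3) = 1330 · 262144 = 348651520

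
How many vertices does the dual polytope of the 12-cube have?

Number of vertices = 2n = 24.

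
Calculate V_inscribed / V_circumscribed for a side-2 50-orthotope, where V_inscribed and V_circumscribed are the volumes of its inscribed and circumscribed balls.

Volume scales as r^n, and r_in/r_out = 1/√50, giving (1/√50)^50 ≈ 3.35544e-43.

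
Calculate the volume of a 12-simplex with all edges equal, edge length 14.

For a regular n-simplex with edge a, V = (a^n / n!)·√((n+1)/2^n). With a=14, n=12: V ≈ 6667.93.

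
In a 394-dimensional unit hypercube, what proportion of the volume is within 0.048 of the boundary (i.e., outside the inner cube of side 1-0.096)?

Shell fraction = 1 - (1-0.096)^394 ≈ 1 - 5.375e-18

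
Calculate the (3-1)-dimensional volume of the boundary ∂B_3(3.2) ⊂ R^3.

S = n·V_n(r)/r = 3·V_3(3.2)/3.2 (volume-to-surface relation), giving 4πr² = 4π·(3.2)² ≈ 128.68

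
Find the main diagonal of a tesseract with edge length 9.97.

The space diagonal of an n-cube of side s is s√n. Here 9.97·√4 = 19.94.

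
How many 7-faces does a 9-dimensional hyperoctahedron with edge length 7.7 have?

An n-cross-polytope has 2^(k+1)·C(n,k+1) k-faces. Here 2^8·C(9,8) = 256·9 = 2304.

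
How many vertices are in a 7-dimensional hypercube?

Number of 0-faces = C(7,0) · 2^(7-0) = 1 · 128 = 128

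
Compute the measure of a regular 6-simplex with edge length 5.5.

Volume = 5.5^6 · √(7/2^6) / 6! ≈ 12.7146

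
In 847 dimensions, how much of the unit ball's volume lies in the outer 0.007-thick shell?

V(inner)/V(outer) = ((1-0.007)/1)^847 ≈ 0.002606, so the shell fraction is 0.997394.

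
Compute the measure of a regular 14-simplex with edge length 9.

Volume = 9^14 · √(15/2^14) / 14! ≈ 7.94004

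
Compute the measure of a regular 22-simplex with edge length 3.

V = (3^22 / 22!) · √((22+1) / 2^22) ≈ 6.53785e-14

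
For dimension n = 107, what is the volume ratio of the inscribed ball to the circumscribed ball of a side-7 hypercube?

Volume scales as r^n, and r_in/r_out = 1/√107, giving (1/√107)^107 ≈ 2.67897e-109.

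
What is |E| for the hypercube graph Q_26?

Each of the 2^26 = 67108864 vertices has degree 26; total edges = 26·2^26/2 = 872415232.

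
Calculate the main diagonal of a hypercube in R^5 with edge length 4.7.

d = √(4.7² + 4.7² + ... + 4.7²) [5 terms] = √(5·4.7²) = 4.7√5 ≈ 10.5095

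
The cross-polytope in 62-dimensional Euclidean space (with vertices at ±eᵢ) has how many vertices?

Number of vertices = 2n = 124.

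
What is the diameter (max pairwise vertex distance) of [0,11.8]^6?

Diagonal = √6 · 11.8 ≈ 28.904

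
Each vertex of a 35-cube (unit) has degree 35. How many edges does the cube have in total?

Each of the 2^35 = 34359738368 vertices has degree 35; total edges = 35·2^35/2 = 601295421440.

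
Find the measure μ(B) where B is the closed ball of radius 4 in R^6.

V_6(4) = π^(6/2) · (4)^6 / Γ(6/2 + 1) = 2048·π^3/3 ≈ 21167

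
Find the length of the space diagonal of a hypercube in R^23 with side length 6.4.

||(6.4,6.4,...,6.4)|| = √(23)·6.4 ≈ 30.6933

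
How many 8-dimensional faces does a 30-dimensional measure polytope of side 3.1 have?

Number of 8-faces = C(30,8) · 2^(30-8) = 5852925 · 4194304 = 24548946739200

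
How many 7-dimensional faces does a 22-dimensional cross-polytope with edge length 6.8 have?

Each 7-face is the convex hull of 8 vertices, one chosen as ±e_i from each of 8 distinct axes: 2^8·C(22,8) = 81861120.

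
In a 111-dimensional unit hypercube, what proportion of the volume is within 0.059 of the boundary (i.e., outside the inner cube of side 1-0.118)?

Shell fraction = 1 - (1-0.118)^111 ≈ 0.9999991149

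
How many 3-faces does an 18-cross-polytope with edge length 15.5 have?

f_3(18-orthoplex) = 2^4 · (18 choose 4) = 48960.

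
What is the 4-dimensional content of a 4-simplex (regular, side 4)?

V = (4^4 / 4!) · √((4+1) / 2^4) ≈ 5.96285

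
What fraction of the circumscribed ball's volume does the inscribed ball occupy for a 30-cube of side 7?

V_in / V_out = (r_in/r_out)^30 = (1/√30)^30 = 30^(-30/2) ≈ 6.96917e-23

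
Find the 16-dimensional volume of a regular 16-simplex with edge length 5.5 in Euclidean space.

For a regular n-simplex with edge a, V = (a^n / n!)·√((n+1)/2^n). With a=5.5, n=16: V ≈ 0.000539719.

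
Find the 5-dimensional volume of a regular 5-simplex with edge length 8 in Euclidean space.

V = (8^5 / 5!) · √((5+1) / 2^5) ≈ 118.241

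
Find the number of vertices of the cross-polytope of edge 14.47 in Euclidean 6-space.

An n-cross-polytope has 2^(k+1)·C(n,k+1) k-faces. Here 2^1·C(6,1) = 2·6 = 12.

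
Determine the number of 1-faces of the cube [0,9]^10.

Number of 1-faces = C(10,1) · 2^(10-1) = 10 · 512 = 5120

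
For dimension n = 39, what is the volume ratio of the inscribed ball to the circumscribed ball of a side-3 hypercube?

V_in/V_out = n^(-n/2) = 39^(-39/2) ≈ 9.42411e-32.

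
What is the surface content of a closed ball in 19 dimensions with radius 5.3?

S = n·V_n(r)/r = 19·V_19(5.3)/5.3 (volume-to-surface relation), giving 9.64509e+12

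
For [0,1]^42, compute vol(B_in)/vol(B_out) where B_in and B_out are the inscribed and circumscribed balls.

Volume scales as r^n, and r_in/r_out = 1/√42, giving (1/√42)^42 ≈ 8.1614e-35.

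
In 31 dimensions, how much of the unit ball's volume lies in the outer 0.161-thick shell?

Shell fraction = 1 - (1-0.161)^31 ≈ 0.995669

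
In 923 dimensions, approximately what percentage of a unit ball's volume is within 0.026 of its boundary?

1 - (1-0.026)^923 ≈ 1 - 2.754e-11 ≈ (100 - 2.75e-09)%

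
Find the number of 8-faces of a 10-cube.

f_8(10-cube) = (10 choose 8) · 2^2 = 180.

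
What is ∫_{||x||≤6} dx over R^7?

Volume = π^{7/2}·(6)^7/Γ(9/2) = 1492992·π^3/35 ≈ 1.32263e+06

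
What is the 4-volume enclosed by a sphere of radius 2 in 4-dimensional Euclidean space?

Volume = π^{4/2}·(2)^4/Γ(3) = 8·π^2 ≈ 78.9568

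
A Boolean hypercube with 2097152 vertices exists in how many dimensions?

2^n = 2097152 ⇒ n = log_2(2097152) = 21.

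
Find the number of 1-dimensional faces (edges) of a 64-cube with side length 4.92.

The 64-cube has n·2^(n-1) = 64·2^63 = 64·9223372036854775808 = 590295810358705651712 edges.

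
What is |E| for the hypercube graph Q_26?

An n-cube has n·2^(n-1) edges. With n = 26: 26·33554432 = 872415232.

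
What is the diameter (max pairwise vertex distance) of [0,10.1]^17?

The space diagonal of an n-cube of side s is s√n. Here 10.1·√17 ≈ 41.6434.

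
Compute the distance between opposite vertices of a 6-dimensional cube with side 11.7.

d = √(11.7² + 11.7² + ... + 11.7²) [6 terms] = √(6·11.7²) = 11.7√6 ≈ 28.659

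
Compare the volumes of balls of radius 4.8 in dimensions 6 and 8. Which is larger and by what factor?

V_6(4.8) ≈ 63204.2, V_8(4.8) ≈ 1.14372e+06. The 8-ball is larger by a factor of 18.1.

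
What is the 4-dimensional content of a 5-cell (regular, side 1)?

Volume = 1^4 · √(5/2^4) / 4! ≈ 0.0232924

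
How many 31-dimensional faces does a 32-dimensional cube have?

f_31(32-cube) = (32 choose 31) · 2^1 = 64.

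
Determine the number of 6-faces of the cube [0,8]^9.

Choose 6 of 9 axes to span the face (C(9,6) = 84 ways), then fix each of the remaining 3 coordinates at one of its two extreme values (2^3 = 8 ways): 84·8 = 672.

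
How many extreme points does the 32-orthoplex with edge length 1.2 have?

Number of vertices = 2n = 64.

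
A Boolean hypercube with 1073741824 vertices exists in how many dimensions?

2^n = 1073741824 ⇒ n = log_2(1073741824) = 30.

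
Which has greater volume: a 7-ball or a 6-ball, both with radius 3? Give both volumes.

V_7(3) ≈ 10333.1. V_6(3) ≈ 3767.26. The 7-ball is larger.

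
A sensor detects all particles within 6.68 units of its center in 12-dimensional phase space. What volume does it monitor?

V_12(6.68) = π^(12/2) · (6.68)^12 / Γ(12/2 + 1) ≈ 1.05411e+10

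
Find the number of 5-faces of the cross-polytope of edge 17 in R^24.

Number of 5-faces = 2^(5+1) · C(24,5+1) = 64 · 134596 = 8614144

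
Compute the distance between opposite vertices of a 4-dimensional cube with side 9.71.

d = √(9.71² + 9.71² + ... + 9.71²) [4 terms] = √(4·9.71²) = 9.71√4 = 19.42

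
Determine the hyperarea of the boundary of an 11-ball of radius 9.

S_11(9) = 2·π^(11/2)·(9)^10 / Γ(11/2) = 8264970432·π^5/35 ≈ 7.22641e+10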